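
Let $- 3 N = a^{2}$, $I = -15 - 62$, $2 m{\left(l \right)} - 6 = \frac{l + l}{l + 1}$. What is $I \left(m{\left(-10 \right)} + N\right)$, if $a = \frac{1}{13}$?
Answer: $- \frac{481250}{1521} \approx -316.4$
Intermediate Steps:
$a = \frac{1}{13} \approx 0.076923$
$m{\left(l \right)} = 3 + \frac{l}{1 + l}$ ($m{\left(l \right)} = 3 + \frac{\left(l + l\right) \frac{1}{l + 1}}{2} = 3 + \frac{2 l \frac{1}{1 + l}}{2} = 3 + \frac{l}{1 + l}$)
$I = -77$
$N = - \frac{1}{507}$ ($N = - \frac{1}{3 \cdot 169} = \left(- \frac{1}{3}\right) \frac{1}{169} = - \frac{1}{507} \approx -0.0019724$)
$I \left(m{\left(-10 \right)} + N\right) = - 77 \left(\frac{3 + 4 \left(-10\right)}{1 - 10} - \frac{1}{507}\right) = - 77 \left(\frac{3 - 40}{-9} - \frac{1}{507}\right) = - 77 \left(\left(- \frac{1}{9}\right) \left(-37\right) - \frac{1}{507}\right) = - 77 \left(\frac{37}{9} - \frac{1}{507}\right) = \left(-77\right) \frac{6250}{1521} = - \frac{481250}{1521}$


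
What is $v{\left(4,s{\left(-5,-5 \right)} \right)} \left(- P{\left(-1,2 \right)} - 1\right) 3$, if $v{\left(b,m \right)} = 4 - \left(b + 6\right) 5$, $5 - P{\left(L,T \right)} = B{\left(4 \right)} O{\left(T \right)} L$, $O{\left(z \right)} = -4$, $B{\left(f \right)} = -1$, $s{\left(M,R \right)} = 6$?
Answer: $1380$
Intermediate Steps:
$P{\left(L,T \right)} = 5 - 4 L$ ($P{\left(L,T \right)} = 5 - \left(-1\right) \left(-4\right) L = 5 - 4 L$)
$v{\left(b,m \right)} = -26 - 5 b$ ($v{\left(b,m \right)} = 4 - \left(6 + b\right) 5 = 4 - \left(30 + 5 b\right) = -26 - 5 b$)
$v{\left(4,s{\left(-5,-5 \right)} \right)} \left(- P{\left(-1,2 \right)} - 1\right) 3 = \left(-26 - 20\right) \left(- (5 - -4) - 1\right) 3 = \left(-26 - 20\right) \left(- (5 + 4) - 1\right) 3 = - 46 \left(\left(-1\right) 9 - 1\right) 3 = - 46 \left(-9 - 1\right) 3 = \left(-46\right) \left(-10\right) 3 = 460 \cdot 3 = 1380$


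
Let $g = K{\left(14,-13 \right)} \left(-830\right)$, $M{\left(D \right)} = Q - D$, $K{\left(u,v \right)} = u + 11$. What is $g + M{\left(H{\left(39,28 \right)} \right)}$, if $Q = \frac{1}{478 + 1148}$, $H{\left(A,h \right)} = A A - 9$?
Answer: $- \frac{36198011}{1626} \approx -22262.0$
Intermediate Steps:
$K{\left(u,v \right)} = 11 + u$
$H{\left(A,h \right)} = -9 + A^{2}$ ($H{\left(A,h \right)} = A^{2} - 9 = -9 + A^{2}$)
$Q = \frac{1}{1626} \approx 0.00061501$
$M{\left(D \right)} = \frac{1}{1626} - D$
$g = -20750$ ($g = \left(11 + 14\right) \left(-830\right) = 25 \left(-830\right) = -20750$)
$g + M{\left(H{\left(39,28 \right)} \right)} = -20750 + \left(\frac{1}{1626} - \left(-9 + 39^{2}\right)\right) = -20750 + \left(\frac{1}{1626} - \left(-9 + 1521\right)\right) = -20750 + \left(\frac{1}{1626} - 1512\right) = -20750 - \frac{2458511}{1626} = - \frac{36198011}{1626}$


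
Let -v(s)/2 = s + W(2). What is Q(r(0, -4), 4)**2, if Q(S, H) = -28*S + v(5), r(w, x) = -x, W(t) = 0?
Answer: 14884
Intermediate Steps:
v(s) = -2*s (v(s) = -2*(s + 0) = -2*s)
Q(S, H) = -10 - 28*S (Q(S, H) = -28*S - 2*5 = -28*S - 10 = -10 - 28*S)
Q(r(0, -4), 4)**2 = (-10 - (-28)*(-4))**2 = (-10 - 28*4)**2 = (-10 - 112)**2 = (-122)**2 = 14884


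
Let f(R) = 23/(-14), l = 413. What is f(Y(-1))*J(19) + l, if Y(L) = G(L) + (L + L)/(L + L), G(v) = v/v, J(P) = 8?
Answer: 2799/7 ≈ 399.86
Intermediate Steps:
G(v) = 1
Y(L) = 2 (Y(L) = 1 + (L + L)/(L + L) = 1 + (2*L)/((2*L)) = 1 + (2*L)*(1/(2*L)) = 1 + 1 = 2)
f(R) = -23/14 (f(R) = 23*(-1/14) = -23/14)
f(Y(-1))*J(19) + l = -23/14*8 + 413 = -92/7 + 413 = 2799/7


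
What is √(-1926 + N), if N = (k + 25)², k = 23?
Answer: 3*√42 ≈ 19.442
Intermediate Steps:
N = 2304 (N = (23 + 25)² = 48² = 2304)
√(-1926 + N) = √(-1926 + 2304) = √378 = 3*√42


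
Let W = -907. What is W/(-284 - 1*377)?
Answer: 907/661 ≈ 1.3722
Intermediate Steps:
W/(-284 - 1*377) = -907/(-284 - 1*377) = -907/(-284 - 377) = -907/(-661) = -907*(-1/661) = 907/661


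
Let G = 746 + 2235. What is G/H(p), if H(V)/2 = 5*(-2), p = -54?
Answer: -2981/20 ≈ -149.05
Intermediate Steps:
H(V) = -20 (H(V) = 2*(5*(-2)) = 2*(-10) = -20)
G = 2981
G/H(p) = 2981/(-20) = 2981*(-1/20) = -2981/20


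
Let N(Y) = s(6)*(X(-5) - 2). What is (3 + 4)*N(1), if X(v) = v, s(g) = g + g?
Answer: -588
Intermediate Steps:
s(g) = 2*g
N(Y) = -84 (N(Y) = (2*6)*(-5 - 2) = 12*(-7) = -84)
(3 + 4)*N(1) = (3 + 4)*(-84) = 7*(-84) = -588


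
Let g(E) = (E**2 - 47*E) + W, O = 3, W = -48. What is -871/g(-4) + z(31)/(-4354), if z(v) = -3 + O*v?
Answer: -146399/26124 ≈ -5.6040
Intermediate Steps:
z(v) = -3 + 3*v
g(E) = -48 + E**2 - 47*E (g(E) = (E**2 - 47*E) - 48 = -48 + E**2 - 47*E)
-871/g(-4) + z(31)/(-4354) = -871/(-48 + (-4)**2 - 47*(-4)) + (-3 + 3*31)/(-4354) = -871/(-48 + 16 + 188) + (-3 + 93)*(-1/4354) = -871/156 + 90*(-1/4354) = -871*1/156 - 45/2177 = -67/12 - 45/2177 = -146399/26124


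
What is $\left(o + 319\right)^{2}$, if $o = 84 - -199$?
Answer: $362404$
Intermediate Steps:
$o = 283$ ($o = 84 + 199 = 283$)
$\left(o + 319\right)^{2} = \left(283 + 319\right)^{2} = 602^{2} = 362404$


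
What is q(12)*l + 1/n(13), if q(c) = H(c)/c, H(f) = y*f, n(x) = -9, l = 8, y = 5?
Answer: 359/9 ≈ 39.889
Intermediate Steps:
H(f) = 5*f
q(c) = 5 (q(c) = (5*c)/c = 5)
q(12)*l + 1/n(13) = 5*8 + 1/(-9) = 40 - 1/9 = 359/9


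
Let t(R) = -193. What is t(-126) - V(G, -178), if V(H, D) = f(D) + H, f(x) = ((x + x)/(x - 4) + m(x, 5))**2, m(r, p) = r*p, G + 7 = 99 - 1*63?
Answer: -6532417726/8281 ≈ -7.8884e+5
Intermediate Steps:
G = 29 (G = -7 + (99 - 1*63) = -7 + (99 - 63) = -7 + 36 = 29)
m(r, p) = p*r
f(x) = (5*x + 2*x/(-4 + x))**2 (f(x) = ((x + x)/(x - 4) + 5*x)**2 = ((2*x)/(-4 + x) + 5*x)**2 = (2*x/(-4 + x) + 5*x)**2 = (5*x + 2*x/(-4 + x))**2)
V(H, D) = H + D**2*(-18 + 5*D)**2/(-4 + D)**2 (V(H, D) = D**2*(-18 + 5*D)**2/(-4 + D)**2 + H = H + D**2*(-18 + 5*D)**2/(-4 + D)**2)
t(-126) - V(G, -178) = -193 - (29 + (-178)**2*(-18 + 5*(-178))**2/(-4 - 178)**2) = -193 - (29 + 31684*(-18 - 890)**2/(-182)**2) = -193 - (29 + 31684*(-908)**2*(1/33124)) = -193 - (29 + 31684*824464*(1/33124)) = -193 - (29 + 6530579344/8281) = -193 - 1*6530819493/8281 = -193 - 6530819493/8281 = -6532417726/8281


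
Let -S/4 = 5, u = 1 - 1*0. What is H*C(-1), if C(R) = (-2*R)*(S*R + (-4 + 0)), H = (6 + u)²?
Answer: 1568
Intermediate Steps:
u = 1 (u = 1 + 0 = 1)
S = -20 (S = -4*5 = -20)
H = 49 (H = (6 + 1)² = 7² = 49)
C(R) = -2*R*(-4 - 20*R) (C(R) = (-2*R)*(-20*R + (-4 + 0)) = (-2*R)*(-20*R - 4) = (-2*R)*(-4 - 20*R) = -2*R*(-4 - 20*R))
H*C(-1) = 49*(8*(-1)*(1 + 5*(-1))) = 49*(8*(-1)*(1 - 5)) = 49*(8*(-1)*(-4)) = 49*32 = 1568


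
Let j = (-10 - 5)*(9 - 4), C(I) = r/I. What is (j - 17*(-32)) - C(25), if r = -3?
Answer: 11728/25 ≈ 469.12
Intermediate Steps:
C(I) = -3/I
j = -75 (j = -15*5 = -75)
(j - 17*(-32)) - C(25) = (-75 - 17*(-32)) - (-3)/25 = (-75 + 544) - (-3)/25 = 469 - 1*(-3/25) = 469 + 3/25 = 11728/25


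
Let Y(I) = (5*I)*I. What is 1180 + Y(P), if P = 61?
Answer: 19785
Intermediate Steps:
Y(I) = 5*I**2
1180 + Y(P) = 1180 + 5*61**2 = 1180 + 5*3721 = 1180 + 18605 = 19785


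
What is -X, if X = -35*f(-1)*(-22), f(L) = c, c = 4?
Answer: -3080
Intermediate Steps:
f(L) = 4
X = 3080 (X = -35*4*(-22) = -140*(-22) = 3080)
-X = -1*3080 = -3080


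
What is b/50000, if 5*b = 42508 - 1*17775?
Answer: 24733/250000 ≈ 0.098932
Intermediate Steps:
b = 24733/5 (b = (42508 - 1*17775)/5 = (42508 - 17775)/5 = (⅕)*24733 = 24733/5 ≈ 4946.6)
b/50000 = (24733/5)/50000 = (24733/5)*(1/50000) = 24733/250000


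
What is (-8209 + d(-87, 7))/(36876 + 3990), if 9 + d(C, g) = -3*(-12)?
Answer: -4091/20433 ≈ -0.20022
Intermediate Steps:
d(C, g) = 27 (d(C, g) = -9 - 3*(-12) = -9 + 36 = 27)
(-8209 + d(-87, 7))/(36876 + 3990) = (-8209 + 27)/(36876 + 3990) = -8182/40866 = -8182*1/40866 = -4091/20433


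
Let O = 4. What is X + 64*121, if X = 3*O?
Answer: 7756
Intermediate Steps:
X = 12 (X = 3*4 = 12)
X + 64*121 = 12 + 64*121 = 12 + 7744 = 7756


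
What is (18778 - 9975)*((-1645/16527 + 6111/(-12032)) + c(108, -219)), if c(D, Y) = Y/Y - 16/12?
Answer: -235258194325/28407552 ≈ -8281.5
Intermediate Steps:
c(D, Y) = -⅓ (c(D, Y) = 1 - 16*1/12 = 1 - 4/3 = -⅓)
(18778 - 9975)*((-1645/16527 + 6111/(-12032)) + c(108, -219)) = (18778 - 9975)*((-1645/16527 + 6111/(-12032)) - ⅓) = 8803*((-1645*1/16527 + 6111*(-1/12032)) - ⅓) = 8803*((-235/2361 - 6111/12032) - ⅓) = 8803*(-17255591/28407552 - ⅓) = 8803*(-26724775/28407552) = -235258194325/28407552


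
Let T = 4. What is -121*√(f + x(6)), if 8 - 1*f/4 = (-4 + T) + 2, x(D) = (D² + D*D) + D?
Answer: -121*√102 ≈ -1222.0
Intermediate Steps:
x(D) = D + 2*D² (x(D) = (D² + D²) + D = 2*D² + D = D + 2*D²)
f = 24 (f = 32 - 4*((-4 + 4) + 2) = 32 - 4*(0 + 2) = 32 - 4*2 = 32 - 8 = 24)
-121*√(f + x(6)) = -121*√(24 + 6*(1 + 2*6)) = -121*√(24 + 6*(1 + 12)) = -121*√(24 + 6*13) = -121*√(24 + 78) = -121*√102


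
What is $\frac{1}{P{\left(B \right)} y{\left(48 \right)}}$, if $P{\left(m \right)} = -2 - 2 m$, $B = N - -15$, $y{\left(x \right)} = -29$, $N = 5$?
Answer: $\frac{1}{1218} \approx 0.00082102$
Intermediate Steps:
$B = 20$ ($B = 5 - -15 = 5 + 15 = 20$)
$\frac{1}{P{\left(B \right)} y{\left(48 \right)}} = \frac{1}{\left(-2 - 40\right) \left(-29\right)} = \frac{1}{\left(-42\right) \left(-29\right)} = \frac{1}{1218}$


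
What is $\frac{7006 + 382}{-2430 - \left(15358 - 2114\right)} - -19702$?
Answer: $\frac{154400880}{7837} \approx 19702.0$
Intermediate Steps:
$\frac{7006 + 382}{-2430 - \left(15358 - 2114\right)} - -19702 = \frac{7388}{-2430 - 13244} + 19702 = \frac{7388}{-15674} + 19702 = 7388 \left(- \frac{1}{15674}\right) + 19702 = - \frac{3694}{7837} + 19702 = \frac{154400880}{7837}$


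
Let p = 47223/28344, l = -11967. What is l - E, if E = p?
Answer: -113079957/9448 ≈ -11969.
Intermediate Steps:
p = 15741/9448 (p = 47223*(1/28344) = 15741/9448 ≈ 1.6661)
E = 15741/9448 ≈ 1.6661
l - E = -11967 - 1*15741/9448 = -11967 - 15741/9448 = -113079957/9448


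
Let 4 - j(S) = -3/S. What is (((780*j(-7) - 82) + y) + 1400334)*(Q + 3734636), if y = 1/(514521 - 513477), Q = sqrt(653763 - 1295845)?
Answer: 9573178838610557/1827 + 10253399623*I*sqrt(642082)/7308 ≈ 5.2398e+12 + 1.1243e+9*I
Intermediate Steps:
j(S) = 4 + 3/S (j(S) = 4 - (-3)/S = 4 + 3/S)
Q = I*sqrt(642082) (Q = sqrt(-642082) = I*sqrt(642082) ≈ 801.3*I)
y = 1/1044 ≈ 0.00095785
(((780*j(-7) - 82) + y) + 1400334)*(Q + 3734636) = (((780*(4 + 3/(-7)) - 82) + 1/1044) + 1400334)*(I*sqrt(642082) + 3734636) = (((780*(4 + 3*(-1/7)) - 82) + 1/1044) + 1400334)*(3734636 + I*sqrt(642082)) = (((780*(4 - 3/7) - 82) + 1/1044) + 1400334)*(3734636 + I*sqrt(642082)) = (((780*(25/7) - 82) + 1/1044) + 1400334)*(3734636 + I*sqrt(642082)) = (((19500/7 - 82) + 1/1044) + 1400334)*(3734636 + I*sqrt(642082)) = ((18926/7 + 1/1044) + 1400334)*(3734636 + I*sqrt(642082)) = (19758751/7308 + 1400334)*(3734636 + I*sqrt(642082)) = 10253399623*(3734636 + I*sqrt(642082))/7308 = 9573178838610557/1827 + 10253399623*I*sqrt(642082)/7308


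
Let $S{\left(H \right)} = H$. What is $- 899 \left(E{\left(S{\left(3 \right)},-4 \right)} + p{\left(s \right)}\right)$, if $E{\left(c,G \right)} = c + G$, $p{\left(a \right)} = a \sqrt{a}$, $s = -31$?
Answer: $899 + 27869 i \sqrt{31} \approx 899.0 + 1.5517 \cdot 10^{5} i$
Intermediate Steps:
$p{\left(a \right)} = a^{\frac{3}{2}}$
$E{\left(c,G \right)} = G + c$
$- 899 \left(E{\left(S{\left(3 \right)},-4 \right)} + p{\left(s \right)}\right) = - 899 \left(\left(-4 + 3\right) + \left(-31\right)^{\frac{3}{2}}\right) = - 899 \left(-1 - 31 i \sqrt{31}\right) = 899 + 27869 i \sqrt{31}$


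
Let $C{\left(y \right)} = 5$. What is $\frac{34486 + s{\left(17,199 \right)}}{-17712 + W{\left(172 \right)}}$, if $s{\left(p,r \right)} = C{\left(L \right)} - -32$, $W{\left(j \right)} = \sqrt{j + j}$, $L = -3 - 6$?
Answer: $- \frac{76433922}{39214325} - \frac{34523 \sqrt{86}}{156857300} \approx -1.9512$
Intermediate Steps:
$L = -9$ ($L = -3 - 6 = -9$)
$W{\left(j \right)} = \sqrt{2} \sqrt{j}$ ($W{\left(j \right)} = \sqrt{2 j} = \sqrt{2} \sqrt{j}$)
$s{\left(p,r \right)} = 37$ ($s{\left(p,r \right)} = 5 - -32 = 5 + 32 = 37$)
$\frac{34486 + s{\left(17,199 \right)}}{-17712 + W{\left(172 \right)}} = \frac{34486 + 37}{-17712 + \sqrt{2} \sqrt{172}} = \frac{34523}{-17712 + \sqrt{2} \cdot 2 \sqrt{43}} = \frac{34523}{-17712 + 2 \sqrt{86}}$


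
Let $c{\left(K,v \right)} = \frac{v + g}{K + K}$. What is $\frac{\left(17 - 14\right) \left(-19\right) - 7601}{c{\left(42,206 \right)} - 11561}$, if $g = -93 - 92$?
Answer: $\frac{30632}{46243} \approx 0.66241$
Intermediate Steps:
$g = -185$ ($g = -93 - 92 = -185$)
$c{\left(K,v \right)} = \frac{-185 + v}{2 K}$ ($c{\left(K,v \right)} = \frac{v - 185}{K + K} = \frac{-185 + v}{2 K}$)
$\frac{\left(17 - 14\right) \left(-19\right) - 7601}{c{\left(42,206 \right)} - 11561} = \frac{\left(17 - 14\right) \left(-19\right) - 7601}{\frac{-185 + 206}{2 \cdot 42} - 11561} = \frac{3 \left(-19\right) - 7601}{\frac{1}{2} \cdot \frac{1}{42} \cdot 21 - 11561} = \frac{-57 - 7601}{\frac{1}{4} - 11561} = - \frac{7658}{- \frac{46243}{4}} = \left(-7658\right) \left(- \frac{4}{46243}\right) = \frac{30632}{46243}$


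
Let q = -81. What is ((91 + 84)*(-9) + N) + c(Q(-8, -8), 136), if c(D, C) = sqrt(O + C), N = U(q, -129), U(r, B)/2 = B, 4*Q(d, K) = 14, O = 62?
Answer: -1833 + 3*sqrt(22) ≈ -1818.9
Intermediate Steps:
Q(d, K) = 7/2 (Q(d, K) = (1/4)*14 = 7/2)
U(r, B) = 2*B
N = -258 (N = 2*(-129) = -258)
c(D, C) = sqrt(62 + C)
((91 + 84)*(-9) + N) + c(Q(-8, -8), 136) = ((91 + 84)*(-9) - 258) + sqrt(62 + 136) = (175*(-9) - 258) + sqrt(198) = (-1575 - 258) + 3*sqrt(22) = -1833 + 3*sqrt(22)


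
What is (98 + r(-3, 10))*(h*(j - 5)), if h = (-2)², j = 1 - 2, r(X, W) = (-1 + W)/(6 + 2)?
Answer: -2379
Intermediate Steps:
r(X, W) = -⅛ + W/8 (r(X, W) = (-1 + W)/8 = (-1 + W)*(⅛) = -⅛ + W/8)
j = -1
h = 4
(98 + r(-3, 10))*(h*(j - 5)) = (98 + (-⅛ + (⅛)*10))*(4*(-1 - 5)) = (98 + (-⅛ + 5/4))*(4*(-6)) = (98 + 9/8)*(-24) = (793/8)*(-24) = -2379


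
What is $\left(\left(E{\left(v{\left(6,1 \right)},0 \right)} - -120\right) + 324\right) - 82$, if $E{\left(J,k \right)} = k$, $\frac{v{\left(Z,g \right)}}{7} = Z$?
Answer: $362$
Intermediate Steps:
$v{\left(Z,g \right)} = 7 Z$
$\left(\left(E{\left(v{\left(6,1 \right)},0 \right)} - -120\right) + 324\right) - 82 = \left(\left(0 - -120\right) + 324\right) - 82 = \left(\left(0 + 120\right) + 324\right) - 82 = \left(120 + 324\right) - 82 = 444 - 82 = 362$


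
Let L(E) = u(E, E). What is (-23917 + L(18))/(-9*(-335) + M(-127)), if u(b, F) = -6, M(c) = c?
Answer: -23923/2888 ≈ -8.2836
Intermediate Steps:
L(E) = -6
(-23917 + L(18))/(-9*(-335) + M(-127)) = (-23917 - 6)/(-9*(-335) - 127) = -23923/(3015 - 127) = -23923/2888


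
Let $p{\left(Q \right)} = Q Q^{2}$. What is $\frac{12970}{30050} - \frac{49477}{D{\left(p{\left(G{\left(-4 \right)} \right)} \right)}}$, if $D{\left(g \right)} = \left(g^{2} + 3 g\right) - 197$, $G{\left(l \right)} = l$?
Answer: $- \frac{143870406}{11139535} \approx -12.915$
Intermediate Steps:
$p{\left(Q \right)} = Q^{3}$
$D{\left(g \right)} = -197 + g^{2} + 3 g$
$\frac{12970}{30050} - \frac{49477}{D{\left(p{\left(G{\left(-4 \right)} \right)} \right)}} = \frac{12970}{30050} - \frac{49477}{-197 + \left(\left(-4\right)^{3}\right)^{2} + 3 \left(-4\right)^{3}} = 12970 \cdot \frac{1}{30050} - \frac{49477}{-197 + \left(-64\right)^{2} + 3 \left(-64\right)} = \frac{1297}{3005} - \frac{49477}{-197 + 4096 - 192} = \frac{1297}{3005} - \frac{49477}{3707} = - \frac{143870406}{11139535}$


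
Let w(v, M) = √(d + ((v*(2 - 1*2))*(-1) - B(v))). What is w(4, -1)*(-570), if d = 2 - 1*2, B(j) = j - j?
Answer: 0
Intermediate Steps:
B(j) = 0
d = 0 (d = 2 - 2 = 0)
w(v, M) = 0 (w(v, M) = √(0 + ((v*(2 - 1*2))*(-1) - 1*0)) = √(0 + ((v*(2 - 2))*(-1) + 0)) = √(0 + ((v*0)*(-1) + 0)) = √(0 + (0*(-1) + 0)) = √(0 + (0 + 0)) = √(0 + 0) = √0 = 0)
w(4, -1)*(-570) = 0*(-570) = 0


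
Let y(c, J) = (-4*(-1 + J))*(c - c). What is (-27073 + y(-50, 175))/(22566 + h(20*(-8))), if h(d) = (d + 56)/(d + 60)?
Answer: -676825/564176 ≈ -1.1997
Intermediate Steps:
h(d) = (56 + d)/(60 + d)
y(c, J) = 0 (y(c, J) = (4 - 4*J)*0 = 0)
(-27073 + y(-50, 175))/(22566 + h(20*(-8))) = (-27073 + 0)/(22566 + (56 + 20*(-8))/(60 + 20*(-8))) = -27073/(22566 + (56 - 160)/(60 - 160)) = -27073/(22566 - 104/(-100)) = -27073/(22566 - 1/100*(-104)) = -27073/(22566 + 26/25) = -27073/564176/25 = -27073*25/564176 = -676825/564176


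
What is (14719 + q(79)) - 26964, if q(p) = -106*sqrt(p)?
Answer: -12245 - 106*sqrt(79) ≈ -13187.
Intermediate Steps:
(14719 + q(79)) - 26964 = (14719 - 106*sqrt(79)) - 26964 = -12245 - 106*sqrt(79)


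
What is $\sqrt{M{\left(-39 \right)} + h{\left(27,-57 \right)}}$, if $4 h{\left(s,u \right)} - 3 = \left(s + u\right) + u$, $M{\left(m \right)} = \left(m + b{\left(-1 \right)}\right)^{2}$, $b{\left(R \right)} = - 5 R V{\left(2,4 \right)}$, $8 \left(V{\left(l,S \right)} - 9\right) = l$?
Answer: $\frac{\sqrt{505}}{4} \approx 5.618$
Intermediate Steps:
$V{\left(l,S \right)} = 9 + \frac{l}{8}$
$b{\left(R \right)} = - \frac{185 R}{4}$ ($b{\left(R \right)} = - 5 R \left(9 + \frac{1}{8} \cdot 2\right) = - 5 R \left(9 + \frac{1}{4}\right) = - 5 R \frac{37}{4} = - \frac{185 R}{4}$)
$M{\left(m \right)} = \left(\frac{185}{4} + m\right)^{2}$ ($M{\left(m \right)} = \left(m - - \frac{185}{4}\right)^{2} = \left(m + \frac{185}{4}\right)^{2} = \left(\frac{185}{4} + m\right)^{2}$)
$h{\left(s,u \right)} = \frac{3}{4} + \frac{u}{2} + \frac{s}{4}$ ($h{\left(s,u \right)} = \frac{3}{4} + \frac{\left(s + u\right) + u}{4} = \frac{3}{4} + \frac{s + 2 u}{4} = \frac{3}{4} + \left(\frac{u}{2} + \frac{s}{4}\right) = \frac{3}{4} + \frac{u}{2} + \frac{s}{4}$)
$\sqrt{M{\left(-39 \right)} + h{\left(27,-57 \right)}} = \sqrt{\frac{\left(185 + 4 \left(-39\right)\right)^{2}}{16} + \left(\frac{3}{4} + \frac{1}{2} \left(-57\right) + \frac{1}{4} \cdot 27\right)} = \sqrt{\frac{\left(185 - 156\right)^{2}}{16} + \left(\frac{3}{4} - \frac{57}{2} + \frac{27}{4}\right)} = \sqrt{\frac{29^{2}}{16} - 21} = \sqrt{\frac{1}{16} \cdot 841 - 21} = \sqrt{\frac{841}{16} - 21} = \sqrt{\frac{505}{16}} = \frac{\sqrt{505}}{4}$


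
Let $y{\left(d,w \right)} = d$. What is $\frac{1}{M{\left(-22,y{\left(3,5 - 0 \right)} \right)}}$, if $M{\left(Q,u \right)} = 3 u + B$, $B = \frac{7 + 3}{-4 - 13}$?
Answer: $\frac{17}{143} \approx 0.11888$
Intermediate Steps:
$B = - \frac{10}{17}$ ($B = \frac{10}{-17} = 10 \left(- \frac{1}{17}\right) = - \frac{10}{17} \approx -0.58823$)
$M{\left(Q,u \right)} = - \frac{10}{17} + 3 u$ ($M{\left(Q,u \right)} = 3 u - \frac{10}{17} = - \frac{10}{17} + 3 u$)
$\frac{1}{M{\left(-22,y{\left(3,5 - 0 \right)} \right)}} = \frac{1}{- \frac{10}{17} + 3 \cdot 3} = \frac{1}{- \frac{10}{17} + 9} = \frac{1}{\frac{143}{17}} = \frac{17}{143}$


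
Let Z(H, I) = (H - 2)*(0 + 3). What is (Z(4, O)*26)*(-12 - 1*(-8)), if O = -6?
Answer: -624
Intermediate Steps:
Z(H, I) = -6 + 3*H (Z(H, I) = (-2 + H)*3 = -6 + 3*H)
(Z(4, O)*26)*(-12 - 1*(-8)) = ((-6 + 3*4)*26)*(-12 - 1*(-8)) = ((-6 + 12)*26)*(-12 + 8) = (6*26)*(-4) = 156*(-4) = -624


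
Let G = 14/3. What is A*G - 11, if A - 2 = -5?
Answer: -25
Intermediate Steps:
A = -3 (A = 2 - 5 = -3)
G = 14/3 (G = 14*(⅓) = 14/3 ≈ 4.6667)
A*G - 11 = -3*14/3 - 11 = -14 - 11 = -25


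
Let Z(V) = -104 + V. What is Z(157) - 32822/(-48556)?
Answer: 1303145/24278 ≈ 53.676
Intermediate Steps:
Z(157) - 32822/(-48556) = (-104 + 157) - 32822/(-48556) = 53 - 32822*(-1/48556) = 53 + 16411/24278 = 1303145/24278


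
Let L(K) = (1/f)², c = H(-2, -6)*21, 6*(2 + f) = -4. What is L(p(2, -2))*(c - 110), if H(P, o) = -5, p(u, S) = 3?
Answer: -1935/64 ≈ -30.234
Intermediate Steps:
f = -8/3 (f = -2 + (⅙)*(-4) = -2 - ⅔ = -8/3 ≈ -2.6667)
c = -105 (c = -5*21 = -105)
L(K) = 9/64 (L(K) = (1/(-8/3))² = (-3/8)² = 9/64)
L(p(2, -2))*(c - 110) = 9*(-105 - 110)/64 = (9/64)*(-215) = -1935/64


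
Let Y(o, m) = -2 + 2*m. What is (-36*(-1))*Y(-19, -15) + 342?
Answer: -810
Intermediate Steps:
(-36*(-1))*Y(-19, -15) + 342 = (-36*(-1))*(-2 + 2*(-15)) + 342 = 36*(-2 - 30) + 342 = 36*(-32) + 342 = -1152 + 342 = -810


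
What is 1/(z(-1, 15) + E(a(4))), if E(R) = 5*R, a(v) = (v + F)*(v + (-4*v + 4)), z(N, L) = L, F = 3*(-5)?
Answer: 1/455 ≈ 0.0021978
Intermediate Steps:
F = -15
a(v) = (-15 + v)*(4 - 3*v) (a(v) = (v - 15)*(v + (-4*v + 4)) = (-15 + v)*(v + (4 - 4*v)) = (-15 + v)*(4 - 3*v))
1/(z(-1, 15) + E(a(4))) = 1/(15 + 5*(-60 - 3*4**2 + 49*4)) = 1/(15 + 5*(-60 - 3*16 + 196)) = 1/(15 + 5*(-60 - 48 + 196)) = 1/(15 + 5*88) = 1/(15 + 440) = 1/455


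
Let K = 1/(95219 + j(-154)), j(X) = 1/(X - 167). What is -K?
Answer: -321/30565298 ≈ -1.0502e-5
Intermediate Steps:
j(X) = 1/(-167 + X)
K = 321/30565298 (K = 1/(95219 + 1/(-167 - 154)) = 1/(95219 + 1/(-321)) = 1/(95219 - 1/321) = 1/(30565298/321) = 321/30565298 ≈ 1.0502e-5)
-K = -1*321/30565298 = -321/30565298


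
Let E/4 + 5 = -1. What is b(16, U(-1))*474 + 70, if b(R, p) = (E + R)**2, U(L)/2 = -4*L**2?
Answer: 30406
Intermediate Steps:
E = -24 (E = -20 + 4*(-1) = -20 - 4 = -24)
U(L) = -8*L**2 (U(L) = 2*(-4*L**2) = -8*L**2)
b(R, p) = (-24 + R)**2
b(16, U(-1))*474 + 70 = (-24 + 16)**2*474 + 70 = (-8)**2*474 + 70 = 64*474 + 70 = 30336 + 70 = 30406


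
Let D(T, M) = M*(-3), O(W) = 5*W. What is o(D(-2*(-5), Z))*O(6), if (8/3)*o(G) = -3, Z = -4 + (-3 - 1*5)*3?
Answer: -135/4 ≈ -33.750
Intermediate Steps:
Z = -28 (Z = -4 + (-3 - 5)*3 = -4 - 8*3 = -4 - 24 = -28)
D(T, M) = -3*M
o(G) = -9/8 (o(G) = (3/8)*(-3) = -9/8)
o(D(-2*(-5), Z))*O(6) = -45*6/8 = -9/8*30 = -135/4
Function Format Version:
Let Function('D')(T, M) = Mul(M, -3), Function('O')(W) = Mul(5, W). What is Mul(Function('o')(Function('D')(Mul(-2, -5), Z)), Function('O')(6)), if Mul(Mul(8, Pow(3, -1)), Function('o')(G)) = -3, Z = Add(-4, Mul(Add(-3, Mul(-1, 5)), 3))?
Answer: Rational(-135, 4) ≈ -33.750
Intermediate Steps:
Z = -28 (Z = Add(-4, Mul(Add(-3, -5), 3)) = Add(-4, Mul(-8, 3)) = Add(-4, -24) = -28)
Function('D')(T, M) = Mul(-3, M)
Function('o')(G) = Rational(-9, 8) (Function('o')(G) = Mul(Rational(3, 8), -3) = Rational(-9, 8))
Mul(Function('o')(Function('D')(Mul(-2, -5), Z)), Function('O')(6)) = Mul(Rational(-9, 8), Mul(5, 6)) = Mul(Rational(-9, 8), 30) = Rational(-135, 4)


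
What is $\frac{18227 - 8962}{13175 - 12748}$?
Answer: $\frac{9265}{427} \approx 21.698$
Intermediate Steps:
$\frac{18227 - 8962}{13175 - 12748} = \frac{9265}{427}$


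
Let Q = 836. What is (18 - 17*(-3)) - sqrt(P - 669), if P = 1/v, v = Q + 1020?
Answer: 69 - I*sqrt(36008227)/232 ≈ 69.0 - 25.865*I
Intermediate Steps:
v = 1856 (v = 836 + 1020 = 1856)
P = 1/1856 ≈ 0.00053879
(18 - 17*(-3)) - sqrt(P - 669) = (18 - 17*(-3)) - sqrt(1/1856 - 669) = (18 + 51) - sqrt(-1241663/1856) = 69 - I*sqrt(36008227)/232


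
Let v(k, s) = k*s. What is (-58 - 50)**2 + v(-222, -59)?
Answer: 24762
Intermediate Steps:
(-58 - 50)**2 + v(-222, -59) = (-58 - 50)**2 - 222*(-59) = (-108)**2 + 13098 = 11664 + 13098 = 24762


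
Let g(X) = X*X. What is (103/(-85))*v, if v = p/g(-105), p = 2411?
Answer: -248333/937125 ≈ -0.26499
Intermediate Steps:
g(X) = X**2
v = 2411/11025 (v = 2411/((-105)**2) = 2411/11025 ≈ 0.21868)
(103/(-85))*v = (103/(-85))*(2411/11025) = (103*(-1/85))*(2411/11025) = -103/85*2411/11025 = -248333/937125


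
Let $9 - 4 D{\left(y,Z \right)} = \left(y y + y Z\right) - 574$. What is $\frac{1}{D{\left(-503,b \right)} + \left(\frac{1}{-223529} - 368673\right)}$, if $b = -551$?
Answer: $- \frac{894116}{448012692363} \approx -1.9957 \cdot 10^{-6}$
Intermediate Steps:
$D{\left(y,Z \right)} = \frac{583}{4} - \frac{y^{2}}{4} - \frac{Z y}{4}$ ($D{\left(y,Z \right)} = \frac{9}{4} - \frac{\left(y y + y Z\right) - 574}{4} = \frac{9}{4} - \frac{\left(y^{2} + Z y\right) - 574}{4} = \frac{9}{4} - \frac{-574 + y^{2} + Z y}{4} = \frac{9}{4} - \left(- \frac{287}{2} + \frac{y^{2}}{4} + \frac{Z y}{4}\right) = \frac{583}{4} - \frac{y^{2}}{4} - \frac{Z y}{4}$)
$\frac{1}{D{\left(-503,b \right)} + \left(\frac{1}{-223529} - 368673\right)} = \frac{1}{\left(\frac{583}{4} - \frac{\left(-503\right)^{2}}{4} - \left(- \frac{551}{4}\right) \left(-503\right)\right) + \left(\frac{1}{-223529} - 368673\right)} = \frac{1}{\left(\frac{583}{4} - \frac{253009}{4} - \frac{277153}{4}\right) - \frac{82409107018}{223529}} = \frac{1}{- \frac{529579}{4} - \frac{82409107018}{223529}} = \frac{1}{- \frac{448012692363}{894116}} = - \frac{894116}{448012692363}$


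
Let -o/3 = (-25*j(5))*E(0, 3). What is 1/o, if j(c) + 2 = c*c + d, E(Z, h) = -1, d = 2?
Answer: -1/1875 ≈ -0.00053333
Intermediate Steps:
j(c) = c² (j(c) = -2 + (c*c + 2) = -2 + (c² + 2) = -2 + (2 + c²) = c²)
o = -1875 (o = -3*(-25*5²)*(-1) = -3*(-25*25)*(-1) = -(-1875)*(-1) = -3*625 = -1875)
1/o = 1/(-1875) = -1/1875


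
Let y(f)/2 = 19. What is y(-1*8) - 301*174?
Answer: -52336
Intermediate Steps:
y(f) = 38 (y(f) = 2*19 = 38)
y(-1*8) - 301*174 = 38 - 301*174 = 38 - 52374 = -52336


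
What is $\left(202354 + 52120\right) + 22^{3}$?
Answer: $265122$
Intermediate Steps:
$\left(202354 + 52120\right) + 22^{3} = 254474 + 10648 = 265122$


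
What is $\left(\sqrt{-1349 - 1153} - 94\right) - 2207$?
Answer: $-2301 + 3 i \sqrt{278} \approx -2301.0 + 50.02 i$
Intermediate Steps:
$\left(\sqrt{-1349 - 1153} - 94\right) - 2207 = \left(\sqrt{-2502} - 94\right) - 2207 = \left(3 i \sqrt{278} - 94\right) - 2207 = \left(-94 + 3 i \sqrt{278}\right) - 2207 = -2301 + 3 i \sqrt{278}$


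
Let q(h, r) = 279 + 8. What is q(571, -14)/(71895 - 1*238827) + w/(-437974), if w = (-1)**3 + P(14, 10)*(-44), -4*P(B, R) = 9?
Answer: -71028937/36555937884 ≈ -0.0019430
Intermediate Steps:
P(B, R) = -9/4 (P(B, R) = -1/4*9 = -9/4)
q(h, r) = 287
w = 98 (w = (-1)**3 - 9/4*(-44) = -1 + 99 = 98)
q(571, -14)/(71895 - 1*238827) + w/(-437974) = 287/(71895 - 1*238827) + 98/(-437974) = 287/(71895 - 238827) + 98*(-1/437974) = 287/(-166932) - 49/218987 = 287*(-1/166932) - 49/218987 = -287/166932 - 49/218987 = -71028937/36555937884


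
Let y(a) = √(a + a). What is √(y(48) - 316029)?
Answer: √(-316029 + 4*√6) ≈ 562.16*I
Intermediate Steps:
y(a) = √2*√a (y(a) = √(2*a) = √2*√a)
√(y(48) - 316029) = √(√2*√48 - 316029) = √(√2*(4*√3) - 316029) = √(4*√6 - 316029) = √(-316029 + 4*√6)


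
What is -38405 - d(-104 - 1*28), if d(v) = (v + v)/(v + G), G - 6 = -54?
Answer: -576097/15 ≈ -38406.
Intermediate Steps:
G = -48 (G = 6 - 54 = -48)
d(v) = 2*v/(-48 + v) (d(v) = (v + v)/(v - 48) = (2*v)/(-48 + v) = 2*v/(-48 + v))
-38405 - d(-104 - 1*28) = -38405 - 2*(-104 - 1*28)/(-48 + (-104 - 1*28)) = -38405 - 2*(-104 - 28)/(-48 + (-104 - 28)) = -38405 - 2*(-132)/(-48 - 132) = -38405 - 2*(-132)/(-180) = -38405 - 2*(-132)*(-1)/180 = -38405 - 1*22/15 = -38405 - 22/15 = -576097/15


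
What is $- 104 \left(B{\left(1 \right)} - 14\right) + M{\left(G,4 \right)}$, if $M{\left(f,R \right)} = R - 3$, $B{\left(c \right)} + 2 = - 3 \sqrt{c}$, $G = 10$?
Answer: $1977$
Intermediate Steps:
$B{\left(c \right)} = -2 - 3 \sqrt{c}$
$M{\left(f,R \right)} = -3 + R$
$- 104 \left(B{\left(1 \right)} - 14\right) + M{\left(G,4 \right)} = - 104 \left(\left(-2 - 3 \sqrt{1}\right) - 14\right) + \left(-3 + 4\right) = - 104 \left(\left(-2 - 3\right) - 14\right) + 1 = - 104 \left(-5 - 14\right) + 1 = \left(-104\right) \left(-19\right) + 1 = 1976 + 1 = 1977$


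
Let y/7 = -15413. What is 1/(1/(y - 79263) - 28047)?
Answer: -187154/5249108239 ≈ -3.5654e-5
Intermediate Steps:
y = -107891 (y = 7*(-15413) = -107891)
1/(1/(y - 79263) - 28047) = 1/(1/(-107891 - 79263) - 28047) = 1/(1/(-187154) - 28047) = 1/(-1/187154 - 28047) = 1/(-5249108239/187154) = -187154/5249108239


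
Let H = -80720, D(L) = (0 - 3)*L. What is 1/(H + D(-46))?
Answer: -1/80582 ≈ -1.2410e-5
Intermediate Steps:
D(L) = -3*L
1/(H + D(-46)) = 1/(-80720 - 3*(-46)) = 1/(-80720 + 138) = 1/(-80582) = -1/80582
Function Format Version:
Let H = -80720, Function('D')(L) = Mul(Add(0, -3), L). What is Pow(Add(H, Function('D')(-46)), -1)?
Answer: Rational(-1, 80582) ≈ -1.2410e-5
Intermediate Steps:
Function('D')(L) = Mul(-3, L)
Pow(Add(H, Function('D')(-46)), -1) = Pow(Add(-80720, Mul(-3, -46)), -1) = Pow(Add(-80720, 138), -1) = Pow(-80582, -1) = Rational(-1, 80582)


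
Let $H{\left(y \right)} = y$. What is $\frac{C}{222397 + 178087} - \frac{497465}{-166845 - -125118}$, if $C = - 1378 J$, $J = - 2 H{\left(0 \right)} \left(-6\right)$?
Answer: $\frac{497465}{41727} \approx 11.922$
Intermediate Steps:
$J = 0$ ($J = \left(-2\right) 0 \left(-6\right) = 0 \left(-6\right) = 0$)
$C = 0$ ($C = \left(-1378\right) 0 = 0$)
$\frac{C}{222397 + 178087} - \frac{497465}{-166845 - -125118} = \frac{0}{222397 + 178087} - \frac{497465}{-166845 - -125118} = \frac{0}{400484} - \frac{497465}{-166845 + 125118} = 0 \cdot \frac{1}{400484} - \frac{497465}{-41727} = 0 - - \frac{497465}{41727} = 0 + \frac{497465}{41727} = \frac{497465}{41727}$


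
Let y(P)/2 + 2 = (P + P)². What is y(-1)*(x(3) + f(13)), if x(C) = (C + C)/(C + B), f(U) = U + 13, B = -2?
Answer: 128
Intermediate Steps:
y(P) = -4 + 8*P² (y(P) = -4 + 2*(P + P)² = -4 + 2*(2*P)² = -4 + 2*(4*P²) = -4 + 8*P²)
f(U) = 13 + U
x(C) = 2*C/(-2 + C) (x(C) = (C + C)/(C - 2) = (2*C)/(-2 + C) = 2*C/(-2 + C))
y(-1)*(x(3) + f(13)) = (-4 + 8*(-1)²)*(2*3/(-2 + 3) + (13 + 13)) = (-4 + 8*1)*(2*3/1 + 26) = (-4 + 8)*(2*3*1 + 26) = 4*(6 + 26) = 4*32 = 128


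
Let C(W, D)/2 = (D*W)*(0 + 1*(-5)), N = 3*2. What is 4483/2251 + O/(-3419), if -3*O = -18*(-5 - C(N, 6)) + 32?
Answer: 31670273/23088507 ≈ 1.3717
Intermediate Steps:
N = 6
C(W, D) = -10*D*W (C(W, D) = 2*((D*W)*(0 + 1*(-5))) = 2*((D*W)*(0 - 5)) = 2*((D*W)*(-5)) = 2*(-5*D*W) = -10*D*W)
O = 6358/3 (O = -(-18*(-5 - (-10)*6*6) + 32)/3 = -(-18*(-5 - 1*(-360)) + 32)/3 = -(-18*(-5 + 360) + 32)/3 = -(-18*355 + 32)/3 = -(-6390 + 32)/3 = -⅓*(-6358) = 6358/3 ≈ 2119.3)
4483/2251 + O/(-3419) = 4483/2251 + (6358/3)/(-3419) = 4483*(1/2251) + (6358/3)*(-1/3419) = 4483/2251 - 6358/10257 = 31670273/23088507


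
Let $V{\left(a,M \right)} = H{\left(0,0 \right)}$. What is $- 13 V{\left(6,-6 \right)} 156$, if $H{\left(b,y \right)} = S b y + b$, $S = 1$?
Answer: $0$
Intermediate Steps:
$H{\left(b,y \right)} = b + b y$ ($H{\left(b,y \right)} = 1 b y + b = b y + b = b + b y$)
$V{\left(a,M \right)} = 0$ ($V{\left(a,M \right)} = 0 \left(1 + 0\right) = 0 \cdot 1 = 0$)
$- 13 V{\left(6,-6 \right)} 156 = \left(-13\right) 0 \cdot 156 = 0 \cdot 156 = 0$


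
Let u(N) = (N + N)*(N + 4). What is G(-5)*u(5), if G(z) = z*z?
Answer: 2250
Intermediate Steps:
G(z) = z²
u(N) = 2*N*(4 + N) (u(N) = (2*N)*(4 + N) = 2*N*(4 + N))
G(-5)*u(5) = (-5)²*(2*5*(4 + 5)) = 25*(2*5*9) = 25*90 = 2250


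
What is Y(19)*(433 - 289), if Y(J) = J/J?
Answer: 144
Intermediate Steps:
Y(J) = 1
Y(19)*(433 - 289) = 1*(433 - 289) = 1*144 = 144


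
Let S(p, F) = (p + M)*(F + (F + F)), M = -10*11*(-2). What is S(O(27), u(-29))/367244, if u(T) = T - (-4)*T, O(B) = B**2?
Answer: -412815/367244 ≈ -1.1241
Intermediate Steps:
M = 220 (M = -110*(-2) = 220)
u(T) = 5*T (u(T) = T + 4*T = 5*T)
S(p, F) = 3*F*(220 + p) (S(p, F) = (p + 220)*(F + (F + F)) = (220 + p)*(F + 2*F) = (220 + p)*(3*F) = 3*F*(220 + p))
S(O(27), u(-29))/367244 = (3*(5*(-29))*(220 + 27**2))/367244 = (3*(-145)*(220 + 729))*(1/367244) = (3*(-145)*949)*(1/367244) = -412815*1/367244 = -412815/367244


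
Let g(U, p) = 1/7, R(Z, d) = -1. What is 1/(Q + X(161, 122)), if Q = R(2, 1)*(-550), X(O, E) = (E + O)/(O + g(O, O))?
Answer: 1128/622381 ≈ 0.0018124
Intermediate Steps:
g(U, p) = ⅐
X(O, E) = (E + O)/(⅐ + O) (X(O, E) = (E + O)/(O + ⅐) = (E + O)/(⅐ + O))
Q = 550 (Q = -1*(-550) = 550)
1/(Q + X(161, 122)) = 1/(550 + 7*(122 + 161)/(1 + 7*161)) = 1/(550 + 7*283/(1 + 1127)) = 1/(550 + 7*283/1128) = 1/(550 + 7*(1/1128)*283) = 1/(550 + 1981/1128) = 1/(622381/1128) = 1128/622381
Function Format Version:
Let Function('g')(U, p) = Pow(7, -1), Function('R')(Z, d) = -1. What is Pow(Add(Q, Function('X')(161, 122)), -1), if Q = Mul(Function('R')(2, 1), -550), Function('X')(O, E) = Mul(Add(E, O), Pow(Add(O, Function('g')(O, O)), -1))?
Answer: Rational(1128, 622381) ≈ 0.0018124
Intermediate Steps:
Function('g')(U, p) = Rational(1, 7)
Function('X')(O, E) = Mul(Pow(Add(Rational(1, 7), O), -1), Add(E, O)) (Function('X')(O, E) = Mul(Add(E, O), Pow(Add(O, Rational(1, 7)), -1)) = Mul(Add(E, O), Pow(Add(Rational(1, 7), O), -1)) = Mul(Pow(Add(Rational(1, 7), O), -1), Add(E, O)))
Q = 550 (Q = Mul(-1, -550) = 550)
Pow(Add(Q, Function('X')(161, 122)), -1) = Pow(Add(550, Mul(7, Pow(Add(1, Mul(7, 161)), -1), Add(122, 161))), -1) = Pow(Add(550, Mul(7, Pow(Add(1, 1127), -1), 283)), -1) = Pow(Add(550, Mul(7, Pow(1128, -1), 283)), -1) = Pow(Add(550, Mul(7, Rational(1, 1128), 283)), -1) = Pow(Add(550, Rational(1981, 1128)), -1) = Pow(Rational(622381, 1128), -1) = Rational(1128, 622381)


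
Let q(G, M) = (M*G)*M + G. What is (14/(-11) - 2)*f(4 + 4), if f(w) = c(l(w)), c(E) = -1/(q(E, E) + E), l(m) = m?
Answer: 3/484 ≈ 0.0061983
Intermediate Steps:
q(G, M) = G + G*M² (q(G, M) = (G*M)*M + G = G*M² + G = G + G*M²)
c(E) = -1/(E + E*(1 + E²)) (c(E) = -1/(E*(1 + E²) + E) = -1/(E + E*(1 + E²)))
f(w) = -1/(w*(2 + w²))
(14/(-11) - 2)*f(4 + 4) = (14/(-11) - 2)*(-1/((4 + 4)*(2 + (4 + 4)²))) = (14*(-1/11) - 2)*(-1/(8*(2 + 8²))) = (-14/11 - 2)*(-1*⅛/(2 + 64)) = -(-36)/(11*8*66) = -36/11*(-1/528) = 3/484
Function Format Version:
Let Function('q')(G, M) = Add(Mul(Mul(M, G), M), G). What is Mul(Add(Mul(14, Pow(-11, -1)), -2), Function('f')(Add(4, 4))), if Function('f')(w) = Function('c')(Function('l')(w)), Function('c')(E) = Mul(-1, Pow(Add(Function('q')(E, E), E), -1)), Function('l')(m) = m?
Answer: Rational(3, 484) ≈ 0.0061983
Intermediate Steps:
Function('q')(G, M) = Add(G, Mul(G, Pow(M, 2))) (Function('q')(G, M) = Add(Mul(Mul(G, M), M), G) = Add(Mul(G, Pow(M, 2)), G) = Add(G, Mul(G, Pow(M, 2))))
Function('c')(E) = Mul(-1, Pow(Add(E, Mul(E, Add(1, Pow(E, 2)))), -1)) (Function('c')(E) = Mul(-1, Pow(Add(Mul(E, Add(1, Pow(E, 2))), E), -1)) = Mul(-1, Pow(Add(E, Mul(E, Add(1, Pow(E, 2)))), -1)))
Function('f')(w) = Mul(-1, Pow(w, -1), Pow(Add(2, Pow(w, 2)), -1))
Mul(Add(Mul(14, Pow(-11, -1)), -2), Function('f')(Add(4, 4))) = Mul(Add(Mul(14, Pow(-11, -1)), -2), Mul(-1, Pow(Add(4, 4), -1), Pow(Add(2, Pow(Add(4, 4), 2)), -1))) = Mul(Add(Mul(14, Rational(-1, 11)), -2), Mul(-1, Pow(8, -1), Pow(Add(2, Pow(8, 2)), -1))) = Mul(Add(Rational(-14, 11), -2), Mul(-1, Rational(1, 8), Pow(Add(2, 64), -1))) = Mul(Rational(-36, 11), Mul(-1, Rational(1, 8), Pow(66, -1))) = Mul(Rational(-36, 11), Mul(-1, Rational(1, 8), Rational(1, 66))) = Mul(Rational(-36, 11), Rational(-1, 528)) = Rational(3, 484)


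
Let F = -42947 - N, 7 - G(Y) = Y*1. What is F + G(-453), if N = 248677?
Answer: -291164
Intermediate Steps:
G(Y) = 7 - Y
F = -291624 (F = -42947 - 1*248677 = -42947 - 248677 = -291624)
F + G(-453) = -291624 + (7 - 1*(-453)) = -291624 + (7 + 453) = -291624 + 460 = -291164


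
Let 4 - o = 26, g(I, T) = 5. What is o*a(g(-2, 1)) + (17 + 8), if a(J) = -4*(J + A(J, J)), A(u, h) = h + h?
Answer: 1345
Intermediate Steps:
o = -22 (o = 4 - 1*26 = 4 - 26 = -22)
A(u, h) = 2*h
a(J) = -12*J (a(J) = -4*(J + 2*J) = -12*J)
o*a(g(-2, 1)) + (17 + 8) = -(-264)*5 + (17 + 8) = -22*(-60) + 25 = 1320 + 25 = 1345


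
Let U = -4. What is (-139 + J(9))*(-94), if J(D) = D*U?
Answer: 16450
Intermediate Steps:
J(D) = -4*D (J(D) = D*(-4) = -4*D)
(-139 + J(9))*(-94) = (-139 - 4*9)*(-94) = (-139 - 36)*(-94) = -175*(-94) = 16450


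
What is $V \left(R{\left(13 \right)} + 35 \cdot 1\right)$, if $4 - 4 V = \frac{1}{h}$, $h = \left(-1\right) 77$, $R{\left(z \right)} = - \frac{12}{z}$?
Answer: $\frac{136887}{4004} \approx 34.188$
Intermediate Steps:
$h = -77$
$V = \frac{309}{308}$ ($V = 1 - \frac{1}{4 \left(-77\right)} = 1 - - \frac{1}{308} = 1 + \frac{1}{308} = \frac{309}{308} \approx 1.0032$)
$V \left(R{\left(13 \right)} + 35 \cdot 1\right) = \frac{309 \left(- \frac{12}{13} + 35 \cdot 1\right)}{308} = \frac{309 \left(\left(-12\right) \frac{1}{13} + 35\right)}{308} = \frac{309 \left(- \frac{12}{13} + 35\right)}{308} = \frac{309}{308} \cdot \frac{443}{13} = \frac{136887}{4004}$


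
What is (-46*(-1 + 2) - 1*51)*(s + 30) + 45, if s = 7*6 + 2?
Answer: -7133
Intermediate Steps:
s = 44 (s = 42 + 2 = 44)
(-46*(-1 + 2) - 1*51)*(s + 30) + 45 = (-46*(-1 + 2) - 1*51)*(44 + 30) + 45 = (-46*1 - 51)*74 + 45 = (-46 - 51)*74 + 45 = -97*74 + 45 = -7178 + 45 = -7133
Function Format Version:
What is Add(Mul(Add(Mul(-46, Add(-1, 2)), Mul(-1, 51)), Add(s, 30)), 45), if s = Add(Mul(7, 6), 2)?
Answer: -7133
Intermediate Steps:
s = 44 (s = Add(42, 2) = 44)
Add(Mul(Add(Mul(-46, Add(-1, 2)), Mul(-1, 51)), Add(s, 30)), 45) = Add(Mul(Add(Mul(-46, Add(-1, 2)), Mul(-1, 51)), Add(44, 30)), 45) = Add(Mul(Add(Mul(-46, 1), -51), 74), 45) = Add(Mul(Add(-46, -51), 74), 45) = Add(Mul(-97, 74), 45) = Add(-7178, 45) = -7133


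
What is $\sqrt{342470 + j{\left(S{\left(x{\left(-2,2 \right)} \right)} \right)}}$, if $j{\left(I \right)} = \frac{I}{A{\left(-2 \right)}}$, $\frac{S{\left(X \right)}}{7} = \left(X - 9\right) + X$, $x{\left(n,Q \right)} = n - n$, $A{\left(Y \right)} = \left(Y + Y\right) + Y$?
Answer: $\frac{\sqrt{1369922}}{2} \approx 585.22$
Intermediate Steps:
$A{\left(Y \right)} = 3 Y$ ($A{\left(Y \right)} = 2 Y + Y = 3 Y$)
$x{\left(n,Q \right)} = 0$
$S{\left(X \right)} = -63 + 14 X$ ($S{\left(X \right)} = 7 \left(\left(X - 9\right) + X\right) = 7 \left(\left(-9 + X\right) + X\right) = 7 \left(-9 + 2 X\right) = -63 + 14 X$)
$j{\left(I \right)} = - \frac{I}{6}$ ($j{\left(I \right)} = \frac{I}{3 \left(-2\right)} = \frac{I}{-6} = I \left(- \frac{1}{6}\right) = - \frac{I}{6}$)
$\sqrt{342470 + j{\left(S{\left(x{\left(-2,2 \right)} \right)} \right)}} = \sqrt{342470 - \frac{-63 + 14 \cdot 0}{6}} = \sqrt{342470 - \frac{-63 + 0}{6}} = \sqrt{342470 - - \frac{21}{2}} = \sqrt{342470 + \frac{21}{2}} = \sqrt{\frac{684961}{2}} = \frac{\sqrt{1369922}}{2}$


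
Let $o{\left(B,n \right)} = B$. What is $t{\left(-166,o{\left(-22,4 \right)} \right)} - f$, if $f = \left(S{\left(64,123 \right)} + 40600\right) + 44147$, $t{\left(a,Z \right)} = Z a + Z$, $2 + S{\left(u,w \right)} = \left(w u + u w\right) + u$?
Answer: $-96923$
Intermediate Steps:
$S{\left(u,w \right)} = -2 + u + 2 u w$ ($S{\left(u,w \right)} = -2 + \left(\left(w u + u w\right) + u\right) = -2 + \left(\left(u w + u w\right) + u\right) = -2 + \left(2 u w + u\right) = -2 + \left(u + 2 u w\right) = -2 + u + 2 u w$)
$t{\left(a,Z \right)} = Z + Z a$
$f = 100553$ ($f = \left(\left(-2 + 64 + 2 \cdot 64 \cdot 123\right) + 40600\right) + 44147 = \left(\left(-2 + 64 + 15744\right) + 40600\right) + 44147 = \left(15806 + 40600\right) + 44147 = 56406 + 44147 = 100553$)
$t{\left(-166,o{\left(-22,4 \right)} \right)} - f = - 22 \left(1 - 166\right) - 100553 = \left(-22\right) \left(-165\right) - 100553 = 3630 - 100553 = -96923$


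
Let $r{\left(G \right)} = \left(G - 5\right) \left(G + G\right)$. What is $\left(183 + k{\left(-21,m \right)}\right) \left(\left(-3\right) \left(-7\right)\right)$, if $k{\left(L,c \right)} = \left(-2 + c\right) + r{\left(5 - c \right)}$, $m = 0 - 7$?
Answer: $7182$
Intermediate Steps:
$r{\left(G \right)} = 2 G \left(-5 + G\right)$ ($r{\left(G \right)} = \left(-5 + G\right) 2 G = 2 G \left(-5 + G\right)$)
$m = -7$
$k{\left(L,c \right)} = -2 + c - 2 c \left(5 - c\right)$ ($k{\left(L,c \right)} = \left(-2 + c\right) + 2 \left(5 - c\right) \left(-5 - \left(-5 + c\right)\right) = \left(-2 + c\right) + 2 \left(5 - c\right) \left(- c\right) = \left(-2 + c\right) - 2 c \left(5 - c\right) = -2 + c - 2 c \left(5 - c\right)$)
$\left(183 + k{\left(-21,m \right)}\right) \left(\left(-3\right) \left(-7\right)\right) = \left(183 - \left(9 + 14 \left(-5 - 7\right)\right)\right) \left(\left(-3\right) \left(-7\right)\right) = \left(183 - \left(9 - 168\right)\right) 21 = \left(183 - -159\right) 21 = \left(183 + 159\right) 21 = 342 \cdot 21 = 7182$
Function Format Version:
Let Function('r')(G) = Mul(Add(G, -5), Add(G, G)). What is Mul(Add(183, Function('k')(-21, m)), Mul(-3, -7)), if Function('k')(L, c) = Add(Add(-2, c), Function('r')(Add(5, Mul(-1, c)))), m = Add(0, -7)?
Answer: 7182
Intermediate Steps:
Function('r')(G) = Mul(2, G, Add(-5, G)) (Function('r')(G) = Mul(Add(-5, G), Mul(2, G)) = Mul(2, G, Add(-5, G)))
m = -7
Function('k')(L, c) = Add(-2, c, Mul(-2, c, Add(5, Mul(-1, c)))) (Function('k')(L, c) = Add(Add(-2, c), Mul(2, Add(5, Mul(-1, c)), Add(-5, Add(5, Mul(-1, c))))) = Add(Add(-2, c), Mul(2, Add(5, Mul(-1, c)), Mul(-1, c))) = Add(Add(-2, c), Mul(-2, c, Add(5, Mul(-1, c)))) = Add(-2, c, Mul(-2, c, Add(5, Mul(-1, c)))))
Mul(Add(183, Function('k')(-21, m)), Mul(-3, -7)) = Mul(Add(183, Add(-2, -7, Mul(2, -7, Add(-5, -7)))), Mul(-3, -7)) = Mul(Add(183, Add(-2, -7, Mul(2, -7, -12))), 21) = Mul(Add(183, Add(-2, -7, 168)), 21) = Mul(Add(183, 159), 21) = Mul(342, 21) = 7182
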